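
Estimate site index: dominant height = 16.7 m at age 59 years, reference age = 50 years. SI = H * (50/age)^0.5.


50/59 = 0.847458
(0.847458)^0.5 = 0.920575
SI = 16.7 * 0.920575 = 15.3736 ≈ 15.4 m

15.4 m


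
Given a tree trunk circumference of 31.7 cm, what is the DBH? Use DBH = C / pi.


DBH = C / pi = 31.7 / 3.141593 = 10.0904 ≈ 10.09 cm

10.09 cm


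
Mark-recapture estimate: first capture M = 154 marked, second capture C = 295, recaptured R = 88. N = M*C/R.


N = M * C / R = 154 * 295 / 88 = 45430 / 88 = 516.25 ≈ 516

516 individuals


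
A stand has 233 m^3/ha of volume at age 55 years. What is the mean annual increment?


MAI = 233 / 55 = 4.2364 ≈ 4.24 m^3/ha/yr

4.24 m^3/ha/yr


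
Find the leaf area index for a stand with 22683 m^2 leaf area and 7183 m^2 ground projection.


LAI = 22683 / 7183 = 3.1579 ≈ 3.16

3.16


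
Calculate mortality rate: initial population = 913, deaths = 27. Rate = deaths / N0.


Mortality rate = 27 / 913 = 0.029573 ≈ 0.0296

0.0296


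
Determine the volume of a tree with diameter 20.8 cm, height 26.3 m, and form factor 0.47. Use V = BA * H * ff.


(D/200)^2 = (20.8/200)^2 = 0.104^2 = 0.010816
BA = 3.141593 * 0.010816 = 0.0339795 m^2
V = 0.0339795 * 26.3 * 0.47 = 0.420021 ≈ 0.420 m^3

0.420 m^3


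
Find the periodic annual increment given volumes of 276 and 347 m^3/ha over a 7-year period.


PAI = (V2 - V1) / period = (347 - 276) / 7 = 71 / 7 = 10.1429 ≈ 10.14 m^3/ha/yr

10.14 m^3/ha/yr


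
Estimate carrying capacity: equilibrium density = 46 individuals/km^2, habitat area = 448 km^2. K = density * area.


K = 46 * 448 = 20608 individuals

20608 individuals


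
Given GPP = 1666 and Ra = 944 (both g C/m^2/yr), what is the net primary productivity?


NPP = GPP - Ra = 1666 - 944 = 722 g C/m^2/yr

722 g C/m^2/yr


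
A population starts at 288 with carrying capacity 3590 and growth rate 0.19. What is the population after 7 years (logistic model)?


(K - N0)/N0 = (3590 - 288)/288 = 3302/288 = 11.4653
r*t = 0.19 * 7 = 1.33; exp(-1.33) = 0.264477
11.4653 * 0.264477 = 3.03231
1 + 3.03231 = 4.03231
N = 3590 / 4.03231 = 890.309 ≈ 890

890


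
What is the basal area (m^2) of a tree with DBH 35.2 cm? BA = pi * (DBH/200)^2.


D/200 = 35.2/200 = 0.176 m
(D/200)^2 = 0.176^2 = 0.030976
BA = 3.141593 * 0.030976 = 0.0973140 ≈ 0.0973 m^2

0.0973 m^2


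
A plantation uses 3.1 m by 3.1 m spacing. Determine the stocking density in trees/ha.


N = 10000 / 3.1^2 = 10000 / 9.61 = 1040.58 ≈ 1041 trees/ha

1041 trees/ha


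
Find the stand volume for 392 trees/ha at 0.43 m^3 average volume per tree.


V_stand = 392 * 0.43 = 168.56 ≈ 168.6 m^3/ha

168.6 m^3/ha


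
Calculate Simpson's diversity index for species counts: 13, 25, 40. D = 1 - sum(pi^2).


Total N = 13 + 25 + 40 = 78
Per-species terms:
  p = 13/78 = 0.166667; p^2 = 0.166667^2 = 0.027778
  p = 25/78 = 0.320513; p^2 = 0.320513^2 = 0.102729
  p = 40/78 = 0.512821; p^2 = 0.512821^2 = 0.262985
sum(p^2) = 0.027778 + 0.102729 + 0.262985 = 0.393492
D = 1 - 0.393492 = 0.606508 ≈ 0.6065

0.6065


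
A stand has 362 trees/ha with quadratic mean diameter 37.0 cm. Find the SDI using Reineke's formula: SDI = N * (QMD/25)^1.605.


QMD/25 = 37.0/25 = 1.48
(1.48)^1.605 = exp(1.605 * ln(1.48)) = exp(1.605 * 0.392042) = exp(0.629227) = 1.87616
SDI = 362 * 1.87616 = 679.170 ≈ 679

679


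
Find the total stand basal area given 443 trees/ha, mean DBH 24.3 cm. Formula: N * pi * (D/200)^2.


(D/200)^2 = (24.3/200)^2 = 0.1215^2 = 0.01476225
Individual BA = 3.141593 * 0.01476225 = 0.0463770 m^2
Stand BA = 443 * 0.0463770 = 20.5450 ≈ 20.55 m^2/ha

20.55 m^2/ha


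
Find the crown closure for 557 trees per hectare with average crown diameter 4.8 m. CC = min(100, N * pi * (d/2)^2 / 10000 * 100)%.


(d/2)^2 = (4.8/2)^2 = 2.4^2 = 5.76
Crown area = 3.141593 * 5.76 = 18.0956 m^2
N * area / 10000 * 100 = 557 * 18.0956 / 10000 * 100 = 100.792
CC = min(100, 100.792) = 100%

100%


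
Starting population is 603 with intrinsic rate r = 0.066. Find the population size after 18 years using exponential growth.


r*t = 0.066 * 18 = 1.188
exp(1.188) = 3.28051
N = 603 * 3.28051 = 1978.15 ≈ 1978

1978


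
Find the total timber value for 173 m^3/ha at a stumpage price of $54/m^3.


Value = 173 * 54 = $9342/ha

$9342/ha


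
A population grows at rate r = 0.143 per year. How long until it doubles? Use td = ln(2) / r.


td = ln(2) / 0.143 = 0.693147 / 0.143 = 4.84718 ≈ 4.8 years

4.8 years


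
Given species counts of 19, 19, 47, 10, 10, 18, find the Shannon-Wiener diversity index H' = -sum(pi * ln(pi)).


Total N = 19 + 19 + 47 + 10 + 10 + 18 = 123
Per-species terms:
  p = 19/123 = 0.154472; ln(p) = -1.867742; p*ln(p) = 0.154472 * (-1.867742) = -0.288514
  p = 19/123 = 0.154472; ln(p) = -1.867742; p*ln(p) = 0.154472 * (-1.867742) = -0.288514
  p = 47/123 = 0.382114; ln(p) = -0.962036; p*ln(p) = 0.382114 * (-0.962036) = -0.367607
  p = 10/123 = 0.081301; ln(p) = -2.509597; p*ln(p) = 0.081301 * (-2.509597) = -0.204033
  p = 10/123 = 0.081301; ln(p) = -2.509597; p*ln(p) = 0.081301 * (-2.509597) = -0.204033
  p = 18/123 = 0.146341; ln(p) = -1.921816; p*ln(p) = 0.146341 * (-1.921816) = -0.281240
sum(p*ln(p)) = (-0.288514) + (-0.288514) + (-0.367607) + (-0.204033) + (-0.204033) + (-0.281240) = -1.633941
H' = -(-1.633941) = 1.633941 ≈ 1.6339

1.6339


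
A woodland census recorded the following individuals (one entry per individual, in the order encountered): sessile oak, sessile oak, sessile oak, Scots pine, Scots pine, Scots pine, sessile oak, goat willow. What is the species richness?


Total individuals logged = 8
Distinct species (count of individuals): sessile oak (4), Scots pine (3), goat willow (1)
Species richness = number of distinct species = 3

3


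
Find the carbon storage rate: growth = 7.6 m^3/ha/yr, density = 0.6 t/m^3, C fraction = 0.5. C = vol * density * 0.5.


C = 7.6 * 0.6 * 0.5 = 2.28 t C/ha/yr

2.28 t C/ha/yr


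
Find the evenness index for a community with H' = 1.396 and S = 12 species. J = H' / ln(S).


ln(12) = 2.48491
J = H' / ln(S) = 1.396 / 2.48491 = 0.561791 ≈ 0.5618

0.5618


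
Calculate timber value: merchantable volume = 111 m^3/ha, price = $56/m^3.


Value = 111 * 56 = $6216/ha

$6216/ha


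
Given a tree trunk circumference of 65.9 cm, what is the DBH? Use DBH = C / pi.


DBH = C / pi = 65.9 / 3.141593 = 20.9766 ≈ 20.98 cm

20.98 cm


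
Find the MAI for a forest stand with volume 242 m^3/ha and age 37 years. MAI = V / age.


MAI = 242 / 37 = 6.5405 ≈ 6.54 m^3/ha/yr

6.54 m^3/ha/yr


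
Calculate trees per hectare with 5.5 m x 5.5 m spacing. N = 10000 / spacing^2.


N = 10000 / 5.5^2 = 10000 / 30.25 = 330.579 ≈ 331 trees/ha

331 trees/ha


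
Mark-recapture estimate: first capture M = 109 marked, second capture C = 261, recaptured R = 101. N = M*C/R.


N = M * C / R = 109 * 261 / 101 = 28449 / 101 = 281.67 ≈ 282

282 individuals


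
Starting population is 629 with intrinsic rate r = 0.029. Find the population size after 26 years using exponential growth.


r*t = 0.029 * 26 = 0.754
exp(0.754) = 2.12548
N = 629 * 2.12548 = 1336.93 ≈ 1337

1337


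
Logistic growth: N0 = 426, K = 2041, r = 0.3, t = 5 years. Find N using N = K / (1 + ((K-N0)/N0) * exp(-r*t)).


(K - N0)/N0 = (2041 - 426)/426 = 1615/426 = 3.79108
r*t = 0.3 * 5 = 1.5; exp(-1.5) = 0.223130
3.79108 * 0.223130 = 0.845904
1 + 0.845904 = 1.84590
N = 2041 / 1.84590 = 1105.69 ≈ 1106

1106


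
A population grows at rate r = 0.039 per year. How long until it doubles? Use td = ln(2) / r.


td = ln(2) / 0.039 = 0.693147 / 0.039 = 17.7730 ≈ 17.8 years

17.8 years


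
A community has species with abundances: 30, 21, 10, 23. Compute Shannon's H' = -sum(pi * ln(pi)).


Total N = 30 + 21 + 10 + 23 = 84
Per-species terms:
  p = 30/84 = 0.357143; ln(p) = -1.029619; p*ln(p) = 0.357143 * (-1.029619) = -0.367721
  p = 21/84 = 0.250000; ln(p) = -1.386294; p*ln(p) = 0.250000 * (-1.386294) = -0.346574
  p = 10/84 = 0.119048; ln(p) = -2.128229; p*ln(p) = 0.119048 * (-2.128229) = -0.253361
  p = 23/84 = 0.273810; ln(p) = -1.295321; p*ln(p) = 0.273810 * (-1.295321) = -0.354672
sum(p*ln(p)) = (-0.367721) + (-0.346574) + (-0.253361) + (-0.354672) = -1.322328
H' = -(-1.322328) = 1.322328 ≈ 1.3223

1.3223


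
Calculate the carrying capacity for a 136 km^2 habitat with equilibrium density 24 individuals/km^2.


K = 24 * 136 = 3264 individuals

3264 individuals


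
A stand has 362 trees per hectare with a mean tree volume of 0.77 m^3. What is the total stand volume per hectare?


V_stand = 362 * 0.77 = 278.74 ≈ 278.7 m^3/ha

278.7 m^3/ha


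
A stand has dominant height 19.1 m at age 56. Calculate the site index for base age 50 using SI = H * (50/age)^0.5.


50/56 = 0.892857
(0.892857)^0.5 = 0.944911
SI = 19.1 * 0.944911 = 18.0478 ≈ 18.0 m

18.0 m


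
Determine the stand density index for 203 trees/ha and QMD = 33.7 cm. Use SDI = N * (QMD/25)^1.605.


QMD/25 = 33.7/25 = 1.348
(1.348)^1.605 = exp(1.605 * ln(1.348)) = exp(1.605 * 0.298622) = exp(0.479288) = 1.61492
SDI = 203 * 1.61492 = 327.829 ≈ 328

328


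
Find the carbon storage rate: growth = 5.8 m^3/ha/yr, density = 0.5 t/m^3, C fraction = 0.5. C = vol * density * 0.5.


C = 5.8 * 0.5 * 0.5 = 1.45 t C/ha/yr

1.45 t C/ha/yr


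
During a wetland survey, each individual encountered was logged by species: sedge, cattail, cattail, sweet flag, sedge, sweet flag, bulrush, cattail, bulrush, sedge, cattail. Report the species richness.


Total individuals logged = 11
Distinct species (count of individuals): sedge (3), cattail (4), sweet flag (2), bulrush (2)
Species richness = number of distinct species = 4

4


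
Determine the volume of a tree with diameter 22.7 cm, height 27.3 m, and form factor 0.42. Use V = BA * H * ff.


(D/200)^2 = (22.7/200)^2 = 0.1135^2 = 0.01288225
BA = 3.141593 * 0.01288225 = 0.0404708 m^2
V = 0.0404708 * 27.3 * 0.42 = 0.464038 ≈ 0.464 m^3

0.464 m^3


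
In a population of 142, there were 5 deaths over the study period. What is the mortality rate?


Mortality rate = 5 / 142 = 0.035211 ≈ 0.0352

0.0352


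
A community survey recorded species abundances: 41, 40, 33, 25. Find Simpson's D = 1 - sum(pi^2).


Total N = 41 + 40 + 33 + 25 = 139
Per-species terms:
  p = 41/139 = 0.294964; p^2 = 0.294964^2 = 0.087004
  p = 40/139 = 0.287770; p^2 = 0.287770^2 = 0.082812
  p = 33/139 = 0.237410; p^2 = 0.237410^2 = 0.056364
  p = 25/139 = 0.179856; p^2 = 0.179856^2 = 0.032348
sum(p^2) = 0.087004 + 0.082812 + 0.056364 + 0.032348 = 0.258528
D = 1 - 0.258528 = 0.741472 ≈ 0.7415

0.7415


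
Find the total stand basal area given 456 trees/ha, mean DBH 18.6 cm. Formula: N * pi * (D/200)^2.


(D/200)^2 = (18.6/200)^2 = 0.093^2 = 0.008649
Individual BA = 3.141593 * 0.008649 = 0.0271716 m^2
Stand BA = 456 * 0.0271716 = 12.3902 ≈ 12.39 m^2/ha

12.39 m^2/ha


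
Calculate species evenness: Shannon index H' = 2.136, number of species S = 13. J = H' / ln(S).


ln(13) = 2.56495
J = H' / ln(S) = 2.136 / 2.56495 = 0.832765 ≈ 0.8328

0.8328


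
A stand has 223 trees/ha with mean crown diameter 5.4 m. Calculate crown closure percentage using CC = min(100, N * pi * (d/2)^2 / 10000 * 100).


(d/2)^2 = (5.4/2)^2 = 2.7^2 = 7.29
Crown area = 3.141593 * 7.29 = 22.9022 m^2
N * area / 10000 * 100 = 223 * 22.9022 / 10000 * 100 = 51.0719
CC = min(100, 51.0719) = 51.0719 ≈ 51.1%

51.1%


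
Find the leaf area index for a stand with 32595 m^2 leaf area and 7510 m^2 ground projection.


LAI = 32595 / 7510 = 4.3402 ≈ 4.34

4.34


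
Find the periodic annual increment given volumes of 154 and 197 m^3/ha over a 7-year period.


PAI = (V2 - V1) / period = (197 - 154) / 7 = 43 / 7 = 6.1429 ≈ 6.14 m^3/ha/yr

6.14 m^3/ha/yr


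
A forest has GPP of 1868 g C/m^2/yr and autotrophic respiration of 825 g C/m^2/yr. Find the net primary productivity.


NPP = GPP - Ra = 1868 - 825 = 1043 g C/m^2/yr

1043 g C/m^2/yr


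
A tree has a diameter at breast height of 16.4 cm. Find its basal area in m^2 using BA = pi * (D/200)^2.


D/200 = 16.4/200 = 0.082 m
(D/200)^2 = 0.082^2 = 0.006724
BA = 3.141593 * 0.006724 = 0.0211241 ≈ 0.0211 m^2

0.0211 m^2


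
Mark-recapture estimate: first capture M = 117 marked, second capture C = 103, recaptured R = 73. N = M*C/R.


N = M * C / R = 117 * 103 / 73 = 12051 / 73 = 165.08 ≈ 165

165 individuals


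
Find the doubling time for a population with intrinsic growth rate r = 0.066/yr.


td = ln(2) / 0.066 = 0.693147 / 0.066 = 10.5022 ≈ 10.5 years

10.5 years


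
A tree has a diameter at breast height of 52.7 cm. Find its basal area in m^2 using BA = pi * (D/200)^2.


D/200 = 52.7/200 = 0.2635 m
(D/200)^2 = 0.2635^2 = 0.06943225
BA = 3.141593 * 0.06943225 = 0.218128 ≈ 0.2181 m^2

0.2181 m^2


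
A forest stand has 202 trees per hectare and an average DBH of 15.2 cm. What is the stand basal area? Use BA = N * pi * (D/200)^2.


(D/200)^2 = (15.2/200)^2 = 0.076^2 = 0.005776
Individual BA = 3.141593 * 0.005776 = 0.0181458 m^2
Stand BA = 202 * 0.0181458 = 3.66545 ≈ 3.67 m^2/ha

3.67 m^2/ha


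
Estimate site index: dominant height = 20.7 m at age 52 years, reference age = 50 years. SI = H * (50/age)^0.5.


50/52 = 0.961538
(0.961538)^0.5 = 0.980580
SI = 20.7 * 0.980580 = 20.2980 ≈ 20.3 m

20.3 m


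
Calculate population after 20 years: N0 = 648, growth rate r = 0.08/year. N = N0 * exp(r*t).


r*t = 0.08 * 20 = 1.6
exp(1.6) = 4.95303
N = 648 * 4.95303 = 3209.56 ≈ 3210

3210


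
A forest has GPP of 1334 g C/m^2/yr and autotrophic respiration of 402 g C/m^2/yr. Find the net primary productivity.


NPP = GPP - Ra = 1334 - 402 = 932 g C/m^2/yr

932 g C/m^2/yr


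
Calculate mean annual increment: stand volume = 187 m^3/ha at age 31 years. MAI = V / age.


MAI = 187 / 31 = 6.0323 ≈ 6.03 m^3/ha/yr

6.03 m^3/ha/yr


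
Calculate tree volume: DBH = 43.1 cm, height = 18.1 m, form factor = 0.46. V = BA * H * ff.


(D/200)^2 = (43.1/200)^2 = 0.2155^2 = 0.04644025
BA = 3.141593 * 0.04644025 = 0.145896 m^2
V = 0.145896 * 18.1 * 0.46 = 1.21473 ≈ 1.215 m^3

1.215 m^3


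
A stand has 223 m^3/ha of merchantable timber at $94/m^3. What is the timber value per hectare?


Value = 223 * 94 = $20962/ha

$20962/ha


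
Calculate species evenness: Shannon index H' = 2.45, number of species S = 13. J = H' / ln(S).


ln(13) = 2.56495
J = H' / ln(S) = 2.45 / 2.56495 = 0.955184 ≈ 0.9552

0.9552


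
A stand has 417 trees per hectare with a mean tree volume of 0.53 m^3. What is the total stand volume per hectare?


V_stand = 417 * 0.53 = 221.01 ≈ 221.0 m^3/ha

221.0 m^3/ha


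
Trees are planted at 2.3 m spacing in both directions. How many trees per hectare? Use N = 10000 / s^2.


N = 10000 / 2.3^2 = 10000 / 5.29 = 1890.36 ≈ 1890 trees/ha

1890 trees/ha


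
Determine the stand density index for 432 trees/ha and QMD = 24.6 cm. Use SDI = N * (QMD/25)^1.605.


QMD/25 = 24.6/25 = 0.984
(0.984)^1.605 = exp(1.605 * ln(0.984)) = exp(1.605 * (-0.0161294)) = exp(-0.0258877) = 0.974445
SDI = 432 * 0.974445 = 420.960 ≈ 421

421


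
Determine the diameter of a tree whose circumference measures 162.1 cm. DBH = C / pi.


DBH = C / pi = 162.1 / 3.141593 = 51.5980 ≈ 51.60 cm

51.60 cm


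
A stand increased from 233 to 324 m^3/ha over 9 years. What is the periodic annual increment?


PAI = (V2 - V1) / period = (324 - 233) / 9 = 91 / 9 = 10.1111 ≈ 10.11 m^3/ha/yr

10.11 m^3/ha/yr


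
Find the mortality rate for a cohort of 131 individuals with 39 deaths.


Mortality rate = 39 / 131 = 0.297710 ≈ 0.2977

0.2977


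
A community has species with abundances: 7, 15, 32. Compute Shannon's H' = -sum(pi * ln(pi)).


Total N = 7 + 15 + 32 = 54
Per-species terms:
  p = 7/54 = 0.129630; ln(p) = -2.043071; p*ln(p) = 0.129630 * (-2.043071) = -0.264843
  p = 15/54 = 0.277778; ln(p) = -1.280933; p*ln(p) = 0.277778 * (-1.280933) = -0.355815
  p = 32/54 = 0.592593; ln(p) = -0.523247; p*ln(p) = 0.592593 * (-0.523247) = -0.310073
sum(p*ln(p)) = (-0.264843) + (-0.355815) + (-0.310073) = -0.930731
H' = -(-0.930731) = 0.930731 ≈ 0.9307

0.9307


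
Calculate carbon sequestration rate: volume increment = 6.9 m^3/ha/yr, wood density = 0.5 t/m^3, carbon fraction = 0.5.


C = 6.9 * 0.5 * 0.5 = 1.725 ≈ 1.73 t C/ha/yr

1.73 t C/ha/yr


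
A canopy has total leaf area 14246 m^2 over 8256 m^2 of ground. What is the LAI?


LAI = 14246 / 8256 = 1.7255 ≈ 1.73

1.73


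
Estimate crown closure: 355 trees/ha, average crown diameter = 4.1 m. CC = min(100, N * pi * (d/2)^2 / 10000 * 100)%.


(d/2)^2 = (4.1/2)^2 = 2.05^2 = 4.2025
Crown area = 3.141593 * 4.2025 = 13.2025 m^2
N * area / 10000 * 100 = 355 * 13.2025 / 10000 * 100 = 46.8689
CC = min(100, 46.8689) = 46.8689 ≈ 46.9%

46.9%


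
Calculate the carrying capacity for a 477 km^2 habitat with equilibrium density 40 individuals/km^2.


K = 40 * 477 = 19080 individuals

19080 individuals


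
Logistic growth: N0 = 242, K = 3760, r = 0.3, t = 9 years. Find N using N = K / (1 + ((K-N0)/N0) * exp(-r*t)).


(K - N0)/N0 = (3760 - 242)/242 = 3518/242 = 14.5372
r*t = 0.3 * 9 = 2.7; exp(-2.7) = 0.0672055
14.5372 * 0.0672055 = 0.976980
1 + 0.976980 = 1.97698
N = 3760 / 1.97698 = 1901.89 ≈ 1902

1902


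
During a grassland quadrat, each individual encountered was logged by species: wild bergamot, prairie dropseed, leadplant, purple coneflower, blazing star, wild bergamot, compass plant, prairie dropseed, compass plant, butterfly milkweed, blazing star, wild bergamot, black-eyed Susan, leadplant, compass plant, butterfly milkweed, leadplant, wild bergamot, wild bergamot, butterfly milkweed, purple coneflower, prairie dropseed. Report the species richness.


Total individuals logged = 22
Distinct species (count of individuals): wild bergamot (5), prairie dropseed (3), leadplant (3), purple coneflower (2), blazing star (2), compass plant (3), butterfly milkweed (3), black-eyed Susan (1)
Species richness = number of distinct species = 8

8


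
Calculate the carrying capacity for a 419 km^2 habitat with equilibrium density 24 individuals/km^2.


K = 24 * 419 = 10056 individuals

10056 individuals


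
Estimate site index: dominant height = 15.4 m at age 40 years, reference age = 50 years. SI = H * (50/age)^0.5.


50/40 = 1.25000
(1.25000)^0.5 = 1.11803
SI = 15.4 * 1.11803 = 17.2177 ≈ 17.2 m

17.2 m


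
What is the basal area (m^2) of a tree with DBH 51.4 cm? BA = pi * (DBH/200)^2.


D/200 = 51.4/200 = 0.257 m
(D/200)^2 = 0.257^2 = 0.066049
BA = 3.141593 * 0.066049 = 0.207499 ≈ 0.2075 m^2

0.2075 m^2


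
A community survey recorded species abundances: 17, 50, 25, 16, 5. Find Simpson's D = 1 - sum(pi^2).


Total N = 17 + 50 + 25 + 16 + 5 = 113
Per-species terms:
  p = 17/113 = 0.150442; p^2 = 0.150442^2 = 0.022633
  p = 50/113 = 0.442478; p^2 = 0.442478^2 = 0.195787
  p = 25/113 = 0.221239; p^2 = 0.221239^2 = 0.048947
  p = 16/113 = 0.141593; p^2 = 0.141593^2 = 0.020049
  p = 5/113 = 0.044248; p^2 = 0.044248^2 = 0.001958
sum(p^2) = 0.022633 + 0.195787 + 0.048947 + 0.020049 + 0.001958 = 0.289374
D = 1 - 0.289374 = 0.710626 ≈ 0.7106

0.7106


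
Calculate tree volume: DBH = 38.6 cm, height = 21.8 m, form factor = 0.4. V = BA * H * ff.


(D/200)^2 = (38.6/200)^2 = 0.193^2 = 0.037249
BA = 3.141593 * 0.037249 = 0.117021 m^2
V = 0.117021 * 21.8 * 0.4 = 1.02042 ≈ 1.020 m^3

1.020 m^3


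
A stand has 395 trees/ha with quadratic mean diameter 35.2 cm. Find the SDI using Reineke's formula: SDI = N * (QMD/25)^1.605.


QMD/25 = 35.2/25 = 1.408
(1.408)^1.605 = exp(1.605 * ln(1.408)) = exp(1.605 * 0.342170) = exp(0.549183) = 1.73184
SDI = 395 * 1.73184 = 684.077 ≈ 684

684


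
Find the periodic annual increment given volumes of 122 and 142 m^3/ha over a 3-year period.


PAI = (V2 - V1) / period = (142 - 122) / 3 = 20 / 3 = 6.6667 ≈ 6.67 m^3/ha/yr

6.67 m^3/ha/yr


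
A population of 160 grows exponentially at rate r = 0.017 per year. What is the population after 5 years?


r*t = 0.017 * 5 = 0.085
exp(0.085) = 1.08872
N = 160 * 1.08872 = 174.195 ≈ 174

174


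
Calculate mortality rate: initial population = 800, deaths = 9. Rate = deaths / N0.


Mortality rate = 9 / 800 = 0.011250 ≈ 0.0113

0.0113


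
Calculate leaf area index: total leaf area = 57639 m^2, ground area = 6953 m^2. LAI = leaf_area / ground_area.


LAI = 57639 / 6953 = 8.2898 ≈ 8.29

8.29


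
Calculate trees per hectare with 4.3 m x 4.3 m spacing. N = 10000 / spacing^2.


N = 10000 / 4.3^2 = 10000 / 18.49 = 540.833 ≈ 541 trees/ha

541 trees/ha


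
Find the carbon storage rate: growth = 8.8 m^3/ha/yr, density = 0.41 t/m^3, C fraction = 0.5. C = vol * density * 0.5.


C = 8.8 * 0.41 * 0.5 = 1.804 ≈ 1.80 t C/ha/yr

1.80 t C/ha/yr


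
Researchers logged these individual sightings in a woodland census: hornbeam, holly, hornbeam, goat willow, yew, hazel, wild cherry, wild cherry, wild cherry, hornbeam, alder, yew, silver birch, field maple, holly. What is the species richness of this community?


Total individuals logged = 15
Distinct species (count of individuals): hornbeam (3), holly (2), goat willow (1), yew (2), hazel (1), wild cherry (3), alder (1), silver birch (1), field maple (1)
Species richness = number of distinct species = 9

9


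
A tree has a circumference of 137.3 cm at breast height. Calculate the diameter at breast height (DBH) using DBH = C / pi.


DBH = C / pi = 137.3 / 3.141593 = 43.7039 ≈ 43.70 cm

43.70 cm


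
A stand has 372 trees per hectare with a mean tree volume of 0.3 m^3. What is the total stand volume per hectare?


V_stand = 372 * 0.3 = 111.6 m^3/ha

111.6 m^3/ha


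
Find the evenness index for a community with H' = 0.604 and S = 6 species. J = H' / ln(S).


ln(6) = 1.79176
J = H' / ln(S) = 0.604 / 1.79176 = 0.337099 ≈ 0.3371

0.3371


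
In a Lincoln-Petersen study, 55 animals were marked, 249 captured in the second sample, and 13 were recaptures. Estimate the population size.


N = M * C / R = 55 * 249 / 13 = 13695 / 13 = 1053.46 ≈ 1053

1053 individuals


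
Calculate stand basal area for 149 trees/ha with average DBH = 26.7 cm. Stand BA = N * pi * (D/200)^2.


(D/200)^2 = (26.7/200)^2 = 0.1335^2 = 0.01782225
Individual BA = 3.141593 * 0.01782225 = 0.0559903 m^2
Stand BA = 149 * 0.0559903 = 8.34255 ≈ 8.34 m^2/ha

8.34 m^2/ha


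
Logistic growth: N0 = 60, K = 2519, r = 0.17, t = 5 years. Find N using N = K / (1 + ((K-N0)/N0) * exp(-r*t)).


(K - N0)/N0 = (2519 - 60)/60 = 2459/60 = 40.9833
r*t = 0.17 * 5 = 0.85; exp(-0.85) = 0.427415
40.9833 * 0.427415 = 17.5169
1 + 17.5169 = 18.5169
N = 2519 / 18.5169 = 136.038 ≈ 136

136


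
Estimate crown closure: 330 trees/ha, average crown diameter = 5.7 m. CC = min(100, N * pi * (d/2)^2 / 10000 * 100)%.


(d/2)^2 = (5.7/2)^2 = 2.85^2 = 8.1225
Crown area = 3.141593 * 8.1225 = 25.5176 m^2
N * area / 10000 * 100 = 330 * 25.5176 / 10000 * 100 = 84.2081
CC = min(100, 84.2081) = 84.2081 ≈ 84.2%

84.2%


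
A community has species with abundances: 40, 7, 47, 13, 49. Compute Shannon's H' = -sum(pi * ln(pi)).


Total N = 40 + 7 + 47 + 13 + 49 = 156
Per-species terms:
  p = 40/156 = 0.256410; ln(p) = -1.360978; p*ln(p) = 0.256410 * (-1.360978) = -0.348968
  p = 7/156 = 0.044872; ln(p) = -3.103941; p*ln(p) = 0.044872 * (-3.103941) = -0.139280
  p = 47/156 = 0.301282; ln(p) = -1.199709; p*ln(p) = 0.301282 * (-1.199709) = -0.361451
  p = 13/156 = 0.083333; ln(p) = -2.484911; p*ln(p) = 0.083333 * (-2.484911) = -0.207075
  p = 49/156 = 0.314103; ln(p) = -1.158034; p*ln(p) = 0.314103 * (-1.158034) = -0.363742
sum(p*ln(p)) = (-0.348968) + (-0.139280) + (-0.361451) + (-0.207075) + (-0.363742) = -1.420516
H' = -(-1.420516) = 1.420516 ≈ 1.4205

1.4205


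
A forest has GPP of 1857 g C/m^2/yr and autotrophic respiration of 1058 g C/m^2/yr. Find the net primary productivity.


NPP = GPP - Ra = 1857 - 1058 = 799 g C/m^2/yr

799 g C/m^2/yr


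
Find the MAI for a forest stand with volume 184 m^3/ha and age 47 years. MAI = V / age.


MAI = 184 / 47 = 3.9149 ≈ 3.91 m^3/ha/yr

3.91 m^3/ha/yr


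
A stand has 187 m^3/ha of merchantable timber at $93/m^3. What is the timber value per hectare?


Value = 187 * 93 = $17391/ha

$17391/ha


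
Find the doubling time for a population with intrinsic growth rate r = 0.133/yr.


td = ln(2) / 0.133 = 0.693147 / 0.133 = 5.21163 ≈ 5.2 years

5.2 years


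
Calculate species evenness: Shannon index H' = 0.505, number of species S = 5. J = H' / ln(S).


ln(5) = 1.60944
J = H' / ln(S) = 0.505 / 1.60944 = 0.313774 ≈ 0.3138

0.3138


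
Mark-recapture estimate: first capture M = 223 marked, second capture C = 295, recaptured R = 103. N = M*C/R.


N = M * C / R = 223 * 295 / 103 = 65785 / 103 = 638.69 ≈ 639

639 individuals


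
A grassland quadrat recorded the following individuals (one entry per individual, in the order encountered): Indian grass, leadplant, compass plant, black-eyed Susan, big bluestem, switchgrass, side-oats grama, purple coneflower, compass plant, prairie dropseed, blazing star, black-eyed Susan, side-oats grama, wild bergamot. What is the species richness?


Total individuals logged = 14
Distinct species (count of individuals): Indian grass (1), leadplant (1), compass plant (2), black-eyed Susan (2), big bluestem (1), switchgrass (1), side-oats grama (2), purple coneflower (1), prairie dropseed (1), blazing star (1), wild bergamot (1)
Species richness = number of distinct species = 11

11


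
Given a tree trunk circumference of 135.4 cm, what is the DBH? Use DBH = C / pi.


DBH = C / pi = 135.4 / 3.141593 = 43.0992 ≈ 43.10 cm

43.10 cm


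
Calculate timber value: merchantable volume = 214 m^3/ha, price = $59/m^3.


Value = 214 * 59 = $12626/ha

$12626/ha


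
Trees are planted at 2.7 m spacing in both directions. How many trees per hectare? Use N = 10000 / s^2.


N = 10000 / 2.7^2 = 10000 / 7.29 = 1371.74 ≈ 1372 trees/ha

1372 trees/ha


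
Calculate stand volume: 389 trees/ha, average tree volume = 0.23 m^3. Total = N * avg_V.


V_stand = 389 * 0.23 = 89.47 ≈ 89.5 m^3/ha

89.5 m^3/ha


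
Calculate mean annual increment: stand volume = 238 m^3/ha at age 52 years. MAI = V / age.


MAI = 238 / 52 = 4.5769 ≈ 4.58 m^3/ha/yr

4.58 m^3/ha/yr


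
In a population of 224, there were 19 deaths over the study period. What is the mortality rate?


Mortality rate = 19 / 224 = 0.084821 ≈ 0.0848

0.0848


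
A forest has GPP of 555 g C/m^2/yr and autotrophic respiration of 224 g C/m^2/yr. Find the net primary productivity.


NPP = GPP - Ra = 555 - 224 = 331 g C/m^2/yr

331 g C/m^2/yr


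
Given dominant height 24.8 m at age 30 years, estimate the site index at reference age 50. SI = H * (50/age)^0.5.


50/30 = 1.66667
(1.66667)^0.5 = 1.29100
SI = 24.8 * 1.29100 = 32.0168 ≈ 32.0 m

32.0 m


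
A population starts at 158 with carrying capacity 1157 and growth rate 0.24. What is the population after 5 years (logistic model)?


(K - N0)/N0 = (1157 - 158)/158 = 999/158 = 6.32278
r*t = 0.24 * 5 = 1.2; exp(-1.2) = 0.301194
6.32278 * 0.301194 = 1.90438
1 + 1.90438 = 2.90438
N = 1157 / 2.90438 = 398.364 ≈ 398

398


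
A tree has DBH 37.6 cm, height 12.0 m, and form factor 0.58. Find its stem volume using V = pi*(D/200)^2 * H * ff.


(D/200)^2 = (37.6/200)^2 = 0.188^2 = 0.035344
BA = 3.141593 * 0.035344 = 0.111036 m^2
V = 0.111036 * 12.0 * 0.58 = 0.772811 ≈ 0.773 m^3

0.773 m^3


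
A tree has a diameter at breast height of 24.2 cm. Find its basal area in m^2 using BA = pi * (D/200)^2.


D/200 = 24.2/200 = 0.121 m
(D/200)^2 = 0.121^2 = 0.014641
BA = 3.141593 * 0.014641 = 0.0459961 ≈ 0.0460 m^2

0.0460 m^2


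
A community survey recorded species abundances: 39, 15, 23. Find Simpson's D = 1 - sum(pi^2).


Total N = 39 + 15 + 23 = 77
Per-species terms:
  p = 39/77 = 0.506494; p^2 = 0.506494^2 = 0.256536
  p = 15/77 = 0.194805; p^2 = 0.194805^2 = 0.037949
  p = 23/77 = 0.298701; p^2 = 0.298701^2 = 0.089222
sum(p^2) = 0.256536 + 0.037949 + 0.089222 = 0.383707
D = 1 - 0.383707 = 0.616293 ≈ 0.6163

0.6163


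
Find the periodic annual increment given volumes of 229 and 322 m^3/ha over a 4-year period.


PAI = (V2 - V1) / period = (322 - 229) / 4 = 93 / 4 = 23.25 m^3/ha/yr

23.25 m^3/ha/yr


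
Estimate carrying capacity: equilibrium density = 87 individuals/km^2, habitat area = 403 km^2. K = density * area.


K = 87 * 403 = 35061 individuals

35061 individuals


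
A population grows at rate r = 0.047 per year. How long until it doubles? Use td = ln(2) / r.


td = ln(2) / 0.047 = 0.693147 / 0.047 = 14.7478 ≈ 14.7 years

14.7 years


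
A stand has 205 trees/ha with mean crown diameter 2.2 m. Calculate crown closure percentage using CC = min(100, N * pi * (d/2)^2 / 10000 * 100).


(d/2)^2 = (2.2/2)^2 = 1.1^2 = 1.21
Crown area = 3.141593 * 1.21 = 3.80133 m^2
N * area / 10000 * 100 = 205 * 3.80133 / 10000 * 100 = 7.79273
CC = min(100, 7.79273) = 7.79273 ≈ 7.8%

7.8%


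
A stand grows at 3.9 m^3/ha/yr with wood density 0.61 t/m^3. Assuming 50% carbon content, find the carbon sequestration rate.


C = 3.9 * 0.61 * 0.5 = 1.1895 ≈ 1.19 t C/ha/yr

1.19 t C/ha/yr


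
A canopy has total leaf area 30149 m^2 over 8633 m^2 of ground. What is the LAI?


LAI = 30149 / 8633 = 3.4923 ≈ 3.49

3.49


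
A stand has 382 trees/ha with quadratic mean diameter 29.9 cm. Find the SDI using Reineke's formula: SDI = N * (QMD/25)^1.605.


QMD/25 = 29.9/25 = 1.196
(1.196)^1.605 = exp(1.605 * ln(1.196)) = exp(1.605 * 0.178983) = exp(0.287268) = 1.33278
SDI = 382 * 1.33278 = 509.122 ≈ 509

509


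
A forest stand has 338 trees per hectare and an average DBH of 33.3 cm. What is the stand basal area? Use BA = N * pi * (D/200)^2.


(D/200)^2 = (33.3/200)^2 = 0.1665^2 = 0.02772225
Individual BA = 3.141593 * 0.02772225 = 0.0870920 m^2
Stand BA = 338 * 0.0870920 = 29.4371 ≈ 29.44 m^2/ha

29.44 m^2/ha


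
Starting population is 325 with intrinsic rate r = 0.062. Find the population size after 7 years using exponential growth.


r*t = 0.062 * 7 = 0.434
exp(0.434) = 1.54342
N = 325 * 1.54342 = 501.612 ≈ 502

502


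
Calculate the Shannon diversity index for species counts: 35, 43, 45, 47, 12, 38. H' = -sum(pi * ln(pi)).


Total N = 35 + 43 + 45 + 47 + 12 + 38 = 220
Per-species terms:
  p = 35/220 = 0.159091; ln(p) = -1.838279; p*ln(p) = 0.159091 * (-1.838279) = -0.292454
  p = 43/220 = 0.195455; ln(p) = -1.632425; p*ln(p) = 0.195455 * (-1.632425) = -0.319066
  p = 45/220 = 0.204545; ln(p) = -1.586967; p*ln(p) = 0.204545 * (-1.586967) = -0.324606
  p = 47/220 = 0.213636; ln(p) = -1.543482; p*ln(p) = 0.213636 * (-1.543482) = -0.329743
  p = 12/220 = 0.054545; ln(p) = -2.908729; p*ln(p) = 0.054545 * (-2.908729) = -0.158657
  p = 38/220 = 0.172727; ln(p) = -1.756043; p*ln(p) = 0.172727 * (-1.756043) = -0.303316
sum(p*ln(p)) = (-0.292454) + (-0.319066) + (-0.324606) + (-0.329743) + (-0.158657) + (-0.303316) = -1.727842
H' = -(-1.727842) = 1.727842 ≈ 1.7278

1.7278


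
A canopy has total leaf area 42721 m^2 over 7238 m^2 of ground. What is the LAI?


LAI = 42721 / 7238 = 5.9023 ≈ 5.90

5.90


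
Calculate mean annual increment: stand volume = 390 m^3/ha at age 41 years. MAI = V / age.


MAI = 390 / 41 = 9.5122 ≈ 9.51 m^3/ha/yr

9.51 m^3/ha/yr


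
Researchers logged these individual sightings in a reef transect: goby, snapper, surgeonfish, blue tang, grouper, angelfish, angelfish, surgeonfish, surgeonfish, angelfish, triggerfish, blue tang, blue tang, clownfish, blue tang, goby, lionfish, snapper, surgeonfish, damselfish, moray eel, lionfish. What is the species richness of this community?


Total individuals logged = 22
Distinct species (count of individuals): goby (2), snapper (2), surgeonfish (4), blue tang (4), grouper (1), angelfish (3), triggerfish (1), clownfish (1), lionfish (2), damselfish (1), moray eel (1)
Species richness = number of distinct species = 11

11


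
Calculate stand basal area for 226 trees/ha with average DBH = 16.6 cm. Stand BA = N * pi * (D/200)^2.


(D/200)^2 = (16.6/200)^2 = 0.083^2 = 0.006889
Individual BA = 3.141593 * 0.006889 = 0.0216424 m^2
Stand BA = 226 * 0.0216424 = 4.89118 ≈ 4.89 m^2/ha

4.89 m^2/ha


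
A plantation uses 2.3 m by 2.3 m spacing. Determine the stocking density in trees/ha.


N = 10000 / 2.3^2 = 10000 / 5.29 = 1890.36 ≈ 1890 trees/ha

1890 trees/ha


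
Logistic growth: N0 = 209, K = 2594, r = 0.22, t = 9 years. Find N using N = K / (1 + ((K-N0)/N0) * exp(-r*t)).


(K - N0)/N0 = (2594 - 209)/209 = 2385/209 = 11.4115
r*t = 0.22 * 9 = 1.98; exp(-1.98) = 0.138069
11.4115 * 0.138069 = 1.57557
1 + 1.57557 = 2.57557
N = 2594 / 2.57557 = 1007.16 ≈ 1007

1007


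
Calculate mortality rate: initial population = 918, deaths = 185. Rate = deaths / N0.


Mortality rate = 185 / 918 = 0.201525 ≈ 0.2015

0.2015


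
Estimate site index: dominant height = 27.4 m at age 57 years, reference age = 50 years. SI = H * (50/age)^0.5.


50/57 = 0.877193
(0.877193)^0.5 = 0.936586
SI = 27.4 * 0.936586 = 25.6625 ≈ 25.7 m

25.7 m


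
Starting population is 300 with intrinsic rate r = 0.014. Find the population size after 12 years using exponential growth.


r*t = 0.014 * 12 = 0.168
exp(0.168) = 1.18294
N = 300 * 1.18294 = 354.882 ≈ 355

355


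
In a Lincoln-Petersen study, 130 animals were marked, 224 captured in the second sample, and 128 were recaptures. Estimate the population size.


N = M * C / R = 130 * 224 / 128 = 29120 / 128 = 227.50 ≈ 228

228 individuals


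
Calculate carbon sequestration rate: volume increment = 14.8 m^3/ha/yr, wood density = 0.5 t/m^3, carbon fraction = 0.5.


C = 14.8 * 0.5 * 0.5 = 3.70 t C/ha/yr

3.70 t C/ha/yr


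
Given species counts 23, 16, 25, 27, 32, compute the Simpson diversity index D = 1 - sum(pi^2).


Total N = 23 + 16 + 25 + 27 + 32 = 123
Per-species terms:
  p = 23/123 = 0.186992; p^2 = 0.186992^2 = 0.034966
  p = 16/123 = 0.130081; p^2 = 0.130081^2 = 0.016921
  p = 25/123 = 0.203252; p^2 = 0.203252^2 = 0.041311
  p = 27/123 = 0.219512; p^2 = 0.219512^2 = 0.048186
  p = 32/123 = 0.260163; p^2 = 0.260163^2 = 0.067685
sum(p^2) = 0.034966 + 0.016921 + 0.041311 + 0.048186 + 0.067685 = 0.209069
D = 1 - 0.209069 = 0.790931 ≈ 0.7909

0.7909


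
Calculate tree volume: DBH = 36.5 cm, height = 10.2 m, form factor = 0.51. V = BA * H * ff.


(D/200)^2 = (36.5/200)^2 = 0.1825^2 = 0.03330625
BA = 3.141593 * 0.03330625 = 0.104635 m^2
V = 0.104635 * 10.2 * 0.51 = 0.544311 ≈ 0.544 m^3

0.544 m^3


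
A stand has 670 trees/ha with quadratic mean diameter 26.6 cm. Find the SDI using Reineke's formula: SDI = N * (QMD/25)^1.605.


QMD/25 = 26.6/25 = 1.064
(1.064)^1.605 = exp(1.605 * ln(1.064)) = exp(1.605 * 0.0620354) = exp(0.0995668) = 1.10469
SDI = 670 * 1.10469 = 740.142 ≈ 740

740


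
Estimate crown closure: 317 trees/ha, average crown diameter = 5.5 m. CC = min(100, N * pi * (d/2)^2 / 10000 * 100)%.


(d/2)^2 = (5.5/2)^2 = 2.75^2 = 7.5625
Crown area = 3.141593 * 7.5625 = 23.7583 m^2
N * area / 10000 * 100 = 317 * 23.7583 / 10000 * 100 = 75.3138
CC = min(100, 75.3138) = 75.3138 ≈ 75.3%

75.3%


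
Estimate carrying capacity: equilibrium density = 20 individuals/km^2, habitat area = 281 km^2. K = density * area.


K = 20 * 281 = 5620 individuals

5620 individuals


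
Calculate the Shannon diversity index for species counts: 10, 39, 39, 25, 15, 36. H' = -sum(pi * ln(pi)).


Total N = 10 + 39 + 39 + 25 + 15 + 36 = 164
Per-species terms:
  p = 10/164 = 0.060976; ln(p) = -2.797275; p*ln(p) = 0.060976 * (-2.797275) = -0.170567
  p = 39/164 = 0.237805; ln(p) = -1.436304; p*ln(p) = 0.237805 * (-1.436304) = -0.341560
  p = 39/164 = 0.237805; ln(p) = -1.436304; p*ln(p) = 0.237805 * (-1.436304) = -0.341560
  p = 25/164 = 0.152439; ln(p) = -1.880991; p*ln(p) = 0.152439 * (-1.880991) = -0.286736
  p = 15/164 = 0.091463; ln(p) = -2.391821; p*ln(p) = 0.091463 * (-2.391821) = -0.218763
  p = 36/164 = 0.219512; ln(p) = -1.516348; p*ln(p) = 0.219512 * (-1.516348) = -0.332857
sum(p*ln(p)) = (-0.170567) + (-0.341560) + (-0.341560) + (-0.286736) + (-0.218763) + (-0.332857) = -1.692043
H' = -(-1.692043) = 1.692043 ≈ 1.6920

1.6920


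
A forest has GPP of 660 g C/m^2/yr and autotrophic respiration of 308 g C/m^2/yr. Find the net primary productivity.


NPP = GPP - Ra = 660 - 308 = 352 g C/m^2/yr

352 g C/m^2/yr


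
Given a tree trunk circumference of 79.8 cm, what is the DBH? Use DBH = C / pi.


DBH = C / pi = 79.8 / 3.141593 = 25.4011 ≈ 25.40 cm

25.40 cm


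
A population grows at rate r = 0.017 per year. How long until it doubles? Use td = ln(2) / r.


td = ln(2) / 0.017 = 0.693147 / 0.017 = 40.7734 ≈ 40.8 years

40.8 years


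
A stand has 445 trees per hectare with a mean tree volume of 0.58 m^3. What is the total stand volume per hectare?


V_stand = 445 * 0.58 = 258.1 m^3/ha

258.1 m^3/ha


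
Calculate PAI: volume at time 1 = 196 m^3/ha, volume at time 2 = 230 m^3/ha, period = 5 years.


PAI = (V2 - V1) / period = (230 - 196) / 5 = 34 / 5 = 6.80 m^3/ha/yr

6.80 m^3/ha/yr


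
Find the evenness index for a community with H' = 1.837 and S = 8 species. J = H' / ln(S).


ln(8) = 2.07944
J = H' / ln(S) = 1.837 / 2.07944 = 0.883411 ≈ 0.8834

0.8834


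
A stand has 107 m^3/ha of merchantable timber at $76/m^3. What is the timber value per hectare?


Value = 107 * 76 = $8132/ha

$8132/ha


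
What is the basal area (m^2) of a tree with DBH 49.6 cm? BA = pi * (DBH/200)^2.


D/200 = 49.6/200 = 0.248 m
(D/200)^2 = 0.248^2 = 0.061504
BA = 3.141593 * 0.061504 = 0.193221 ≈ 0.1932 m^2

0.1932 m^2


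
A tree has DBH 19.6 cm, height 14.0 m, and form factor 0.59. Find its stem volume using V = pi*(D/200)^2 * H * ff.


(D/200)^2 = (19.6/200)^2 = 0.098^2 = 0.009604
BA = 3.141593 * 0.009604 = 0.0301719 m^2
V = 0.0301719 * 14.0 * 0.59 = 0.249220 ≈ 0.249 m^3

0.249 m^3


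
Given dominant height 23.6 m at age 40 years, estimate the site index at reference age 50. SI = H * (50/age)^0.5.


50/40 = 1.25000
(1.25000)^0.5 = 1.11803
SI = 23.6 * 1.11803 = 26.3855 ≈ 26.4 m

26.4 m


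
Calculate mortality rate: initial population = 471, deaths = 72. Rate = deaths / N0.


Mortality rate = 72 / 471 = 0.152866 ≈ 0.1529

0.1529


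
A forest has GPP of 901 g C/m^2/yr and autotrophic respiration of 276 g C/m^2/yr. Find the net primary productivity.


NPP = GPP - Ra = 901 - 276 = 625 g C/m^2/yr

625 g C/m^2/yr


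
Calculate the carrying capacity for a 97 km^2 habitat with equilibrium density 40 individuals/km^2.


K = 40 * 97 = 3880 individuals

3880 individuals


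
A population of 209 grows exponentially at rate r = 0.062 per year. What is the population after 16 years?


r*t = 0.062 * 16 = 0.992
exp(0.992) = 2.69662
N = 209 * 2.69662 = 563.594 ≈ 564

564


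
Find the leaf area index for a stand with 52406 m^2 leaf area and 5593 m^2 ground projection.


LAI = 52406 / 5593 = 9.3699 ≈ 9.37

9.37


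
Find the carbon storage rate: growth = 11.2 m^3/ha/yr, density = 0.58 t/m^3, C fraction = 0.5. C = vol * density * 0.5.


C = 11.2 * 0.58 * 0.5 = 3.248 ≈ 3.25 t C/ha/yr

3.25 t C/ha/yr


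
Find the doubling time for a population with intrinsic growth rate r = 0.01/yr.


td = ln(2) / 0.01 = 0.693147 / 0.01 = 69.3147 ≈ 69.3 years

69.3 years


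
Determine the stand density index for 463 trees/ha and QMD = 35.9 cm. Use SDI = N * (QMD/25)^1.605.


QMD/25 = 35.9/25 = 1.436
(1.436)^1.605 = exp(1.605 * ln(1.436)) = exp(1.605 * 0.361861) = exp(0.580787) = 1.78744
SDI = 463 * 1.78744 = 827.585 ≈ 828

828
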